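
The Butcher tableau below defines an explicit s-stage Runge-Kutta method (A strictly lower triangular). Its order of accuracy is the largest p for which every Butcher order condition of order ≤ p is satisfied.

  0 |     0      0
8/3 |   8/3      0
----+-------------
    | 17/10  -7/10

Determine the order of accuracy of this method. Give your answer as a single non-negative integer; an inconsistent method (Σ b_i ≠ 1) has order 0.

1

b = (17/10, -7/10)
c = (0, 8/3)
Σ b_i: 17/10·1 + (-7/10)·1 = 1 ✓
b·c: (-7/10)·8/3 = -28/15 ≠ 1/2 ⇒ order 1.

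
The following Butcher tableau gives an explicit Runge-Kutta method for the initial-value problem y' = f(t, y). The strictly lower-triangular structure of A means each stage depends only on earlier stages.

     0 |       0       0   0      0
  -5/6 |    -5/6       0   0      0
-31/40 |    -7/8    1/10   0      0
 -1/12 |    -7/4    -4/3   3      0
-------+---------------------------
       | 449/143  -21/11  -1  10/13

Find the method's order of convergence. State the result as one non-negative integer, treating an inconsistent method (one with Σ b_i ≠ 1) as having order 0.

b = (449/143, -21/11, -1, 10/13)
c = (0, -5/6, -31/40, -1/12)
Ac = (0, 0, -1/12, -437/360)
Σ b_i: 449/143·1 + (-21/11)·1 + (-1)·1 + 10/13·1 = 1 ✓
b·c: (-21/11)·(-5/6) + (-1)·(-31/40) + 10/13·(-1/12) = 39499/17160 ≠ 1/2 ⇒ order 1.

1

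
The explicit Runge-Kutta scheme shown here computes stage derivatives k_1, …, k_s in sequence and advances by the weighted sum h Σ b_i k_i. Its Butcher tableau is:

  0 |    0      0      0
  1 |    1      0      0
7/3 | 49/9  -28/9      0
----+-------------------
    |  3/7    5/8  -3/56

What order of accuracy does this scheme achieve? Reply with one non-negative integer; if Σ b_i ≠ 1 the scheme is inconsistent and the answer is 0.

3

b = (3/7, 5/8, -3/56)
c = (0, 1, 7/3)
Ac = (0, 0, -28/9)
Σ b_i: 3/7·1 + 5/8·1 + (-3/56)·1 = 1 ✓
b·c: 5/8·1 + (-3/56)·7/3 = 1/2 ✓
b·c²: 5/8·1 + (-3/56)·49/9 = 1/3 ✓
b·Ac: (-3/56)·(-28/9) = 1/6 ✓; 3 stages ⇒ order 3.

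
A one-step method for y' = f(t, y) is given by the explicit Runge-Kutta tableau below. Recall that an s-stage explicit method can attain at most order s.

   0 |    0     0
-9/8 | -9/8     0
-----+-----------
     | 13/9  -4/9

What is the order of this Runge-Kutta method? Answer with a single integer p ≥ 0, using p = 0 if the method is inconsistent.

2

b = (13/9, -4/9)
c = (0, -9/8)
Σ b_i: 13/9·1 + (-4/9)·1 = 1 ✓
b·c: (-4/9)·(-9/8) = 1/2 ✓; 2 stages ⇒ order 2.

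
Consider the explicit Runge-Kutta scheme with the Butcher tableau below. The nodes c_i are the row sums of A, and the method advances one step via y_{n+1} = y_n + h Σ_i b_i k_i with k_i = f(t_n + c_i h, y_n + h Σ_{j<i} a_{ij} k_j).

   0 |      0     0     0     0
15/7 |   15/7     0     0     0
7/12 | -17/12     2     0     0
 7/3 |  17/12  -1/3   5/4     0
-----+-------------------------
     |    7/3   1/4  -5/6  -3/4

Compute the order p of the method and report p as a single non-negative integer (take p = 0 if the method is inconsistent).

1

b = (7/3, 1/4, -5/6, -3/4)
c = (0, 15/7, 7/12, 7/3)
Ac = (0, 0, 30/7, 5/336)
Σ b_i: 7/3·1 + 1/4·1 + (-5/6)·1 + (-3/4)·1 = 1 ✓
b·c: 1/4·15/7 + (-5/6)·7/12 + (-3/4)·7/3 = -857/504 ≠ 1/2 ⇒ order 1.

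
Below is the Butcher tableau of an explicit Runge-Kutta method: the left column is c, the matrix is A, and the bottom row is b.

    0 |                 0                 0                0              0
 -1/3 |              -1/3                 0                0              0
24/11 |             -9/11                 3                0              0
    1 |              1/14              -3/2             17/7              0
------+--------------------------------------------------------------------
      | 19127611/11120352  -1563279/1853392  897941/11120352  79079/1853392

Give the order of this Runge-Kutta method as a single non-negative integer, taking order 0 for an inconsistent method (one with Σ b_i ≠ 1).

b = (19127611/11120352, -1563279/1853392, 897941/11120352, 79079/1853392)
c = (0, -1/3, 24/11, 1)
Ac = (0, 0, -1, 893/154)
Σ b_i: 19127611/11120352·1 + (-1563279/1853392)·1 + 897941/11120352·1 + 79079/1853392·1 = 1 ✓
b·c: (-1563279/1853392)·(-1/3) + 897941/11120352·24/11 + 79079/1853392·1 = 1/2 ✓
b·c²: (-1563279/1853392)·1/9 + 897941/11120352·576/121 + 79079/1853392·1 = 1/3 ✓
b·Ac: 897941/11120352·(-1) + 79079/1853392·893/154 = 1/6 ✓
b·c³: (-1563279/1853392)·(-1/27) + 897941/11120352·13824/1331 + 79079/1853392·1 = 41860675/45871452 ≠ 1/4 ⇒ order 3.
b·(c∘Ac): 897941/11120352·(-24/11) + 79079/1853392·893/154 = 264063/3706784 ≠ 1/8
b·Ac²: 897941/11120352·1/3 + 79079/1853392·57905/5082 = 5883833/11467863 ≠ 1/12
b·A²c: 79079/1853392·(-17/7) = -192049/1853392 ≠ 1/24

3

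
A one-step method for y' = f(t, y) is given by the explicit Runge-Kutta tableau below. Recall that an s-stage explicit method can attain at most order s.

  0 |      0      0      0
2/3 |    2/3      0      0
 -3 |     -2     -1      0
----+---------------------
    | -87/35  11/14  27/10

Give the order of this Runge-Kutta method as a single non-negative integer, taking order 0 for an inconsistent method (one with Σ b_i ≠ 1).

1

b = (-87/35, 11/14, 27/10)
c = (0, 2/3, -3)
Ac = (0, 0, -2/3)
Σ b_i: (-87/35)·1 + 11/14·1 + 27/10·1 = 1 ✓
b·c: 11/14·2/3 + 27/10·(-3) = -1591/210 ≠ 1/2 ⇒ order 1.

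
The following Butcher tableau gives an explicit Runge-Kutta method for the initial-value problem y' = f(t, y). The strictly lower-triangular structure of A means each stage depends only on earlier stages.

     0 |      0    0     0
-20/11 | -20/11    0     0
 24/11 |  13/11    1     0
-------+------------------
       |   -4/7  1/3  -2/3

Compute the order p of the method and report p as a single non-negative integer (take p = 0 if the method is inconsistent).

0

b = (-4/7, 1/3, -2/3)
c = (0, -20/11, 24/11)
Ac = (0, 0, -20/11)
Σ b_i: (-4/7)·1 + 1/3·1 + (-2/3)·1 = -19/21 ≠ 1 ⇒ order 0.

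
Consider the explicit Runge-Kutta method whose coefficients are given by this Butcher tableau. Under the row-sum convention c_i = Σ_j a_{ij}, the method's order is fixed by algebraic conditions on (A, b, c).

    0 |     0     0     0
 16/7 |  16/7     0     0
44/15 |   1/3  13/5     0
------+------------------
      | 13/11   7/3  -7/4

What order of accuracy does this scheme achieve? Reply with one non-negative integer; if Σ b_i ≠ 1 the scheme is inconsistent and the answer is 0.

b = (13/11, 7/3, -7/4)
c = (0, 16/7, 44/15)
Ac = (0, 0, 208/35)
Σ b_i: 13/11·1 + 7/3·1 + (-7/4)·1 = 233/132 ≠ 1 ⇒ order 0.

0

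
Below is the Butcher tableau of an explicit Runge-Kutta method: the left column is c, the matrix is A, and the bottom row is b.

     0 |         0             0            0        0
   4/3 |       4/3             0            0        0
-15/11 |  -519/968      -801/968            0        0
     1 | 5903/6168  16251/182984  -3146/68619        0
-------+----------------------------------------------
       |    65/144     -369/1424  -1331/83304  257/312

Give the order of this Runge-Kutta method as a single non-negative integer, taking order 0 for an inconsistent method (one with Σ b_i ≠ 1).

4

b = (65/144, -369/1424, -1331/83304, 257/312)
c = (0, 4/3, -15/11, 1)
Ac = (0, 0, -267/242, 93/514)
Σ b_i: 65/144·1 + (-369/1424)·1 + (-1331/83304)·1 + 257/312·1 = 1 ✓
b·c: (-369/1424)·4/3 + (-1331/83304)·(-15/11) + 257/312·1 = 1/2 ✓
b·c²: (-369/1424)·16/9 + (-1331/83304)·225/121 + 257/312·1 = 1/3 ✓
b·Ac: (-1331/83304)·(-267/242) + 257/312·93/514 = 1/6 ✓
b·c³: (-369/1424)·64/27 + (-1331/83304)·(-3375/1331) + 257/312·1 = 1/4 ✓
b·(c∘Ac): (-1331/83304)·4005/2662 + 257/312·93/514 = 1/8 ✓
b·Ac²: (-1331/83304)·(-178/121) + 257/312·56/771 = 1/12 ✓
b·A²c: 257/312·13/257 = 1/24 ✓; 4 stages ⇒ order 4.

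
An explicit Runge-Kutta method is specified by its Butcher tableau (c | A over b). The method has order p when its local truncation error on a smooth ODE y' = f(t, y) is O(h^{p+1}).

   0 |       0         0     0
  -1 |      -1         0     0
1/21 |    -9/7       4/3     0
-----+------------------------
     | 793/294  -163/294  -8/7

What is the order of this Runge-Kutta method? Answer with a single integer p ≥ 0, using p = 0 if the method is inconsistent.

2

b = (793/294, -163/294, -8/7)
c = (0, -1, 1/21)
Ac = (0, 0, -4/3)
Σ b_i: 793/294·1 + (-163/294)·1 + (-8/7)·1 = 1 ✓
b·c: (-163/294)·(-1) + (-8/7)·1/21 = 1/2 ✓
b·c²: (-163/294)·1 + (-8/7)·1/441 = -3439/6174 ≠ 1/3 ⇒ order 2.
b·Ac: (-8/7)·(-4/3) = 32/21 ≠ 1/6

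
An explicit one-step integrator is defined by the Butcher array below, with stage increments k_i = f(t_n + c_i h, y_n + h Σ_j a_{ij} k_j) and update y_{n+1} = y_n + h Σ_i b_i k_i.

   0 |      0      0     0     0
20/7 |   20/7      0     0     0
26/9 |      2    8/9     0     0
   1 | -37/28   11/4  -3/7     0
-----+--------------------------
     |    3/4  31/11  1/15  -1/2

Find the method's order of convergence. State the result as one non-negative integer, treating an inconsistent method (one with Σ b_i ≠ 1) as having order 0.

0

b = (3/4, 31/11, 1/15, -1/2)
c = (0, 20/7, 26/9, 1)
Ac = (0, 0, 160/63, 139/21)
Σ b_i: 3/4·1 + 31/11·1 + 1/15·1 + (-1/2)·1 = 2069/660 ≠ 1 ⇒ order 0.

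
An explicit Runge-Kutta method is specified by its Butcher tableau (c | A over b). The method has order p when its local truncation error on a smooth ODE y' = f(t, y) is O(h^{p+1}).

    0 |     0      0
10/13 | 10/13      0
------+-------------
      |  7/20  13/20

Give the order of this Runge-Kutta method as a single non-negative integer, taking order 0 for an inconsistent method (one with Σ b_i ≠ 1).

b = (7/20, 13/20)
c = (0, 10/13)
Σ b_i: 7/20·1 + 13/20·1 = 1 ✓
b·c: 13/20·10/13 = 1/2 ✓; 2 stages ⇒ order 2.

2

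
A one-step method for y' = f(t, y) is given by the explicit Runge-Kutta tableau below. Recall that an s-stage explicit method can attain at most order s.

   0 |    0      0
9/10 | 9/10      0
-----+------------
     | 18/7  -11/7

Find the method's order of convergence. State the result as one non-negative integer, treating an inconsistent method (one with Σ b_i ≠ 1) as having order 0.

1

b = (18/7, -11/7)
c = (0, 9/10)
Σ b_i: 18/7·1 + (-11/7)·1 = 1 ✓
b·c: (-11/7)·9/10 = -99/70 ≠ 1/2 ⇒ order 1.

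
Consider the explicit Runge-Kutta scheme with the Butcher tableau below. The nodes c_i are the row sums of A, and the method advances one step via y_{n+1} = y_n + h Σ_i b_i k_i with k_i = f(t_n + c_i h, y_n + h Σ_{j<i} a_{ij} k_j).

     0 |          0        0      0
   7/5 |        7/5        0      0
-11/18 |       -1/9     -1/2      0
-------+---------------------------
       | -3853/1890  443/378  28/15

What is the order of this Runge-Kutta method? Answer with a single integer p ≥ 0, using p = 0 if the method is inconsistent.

2

b = (-3853/1890, 443/378, 28/15)
c = (0, 7/5, -11/18)
Ac = (0, 0, -7/10)
Σ b_i: (-3853/1890)·1 + 443/378·1 + 28/15·1 = 1 ✓
b·c: 443/378·7/5 + 28/15·(-11/18) = 1/2 ✓
b·c²: 443/378·49/25 + 28/15·121/324 = 36379/12150 ≠ 1/3 ⇒ order 2.
b·Ac: 28/15·(-7/10) = -98/75 ≠ 1/6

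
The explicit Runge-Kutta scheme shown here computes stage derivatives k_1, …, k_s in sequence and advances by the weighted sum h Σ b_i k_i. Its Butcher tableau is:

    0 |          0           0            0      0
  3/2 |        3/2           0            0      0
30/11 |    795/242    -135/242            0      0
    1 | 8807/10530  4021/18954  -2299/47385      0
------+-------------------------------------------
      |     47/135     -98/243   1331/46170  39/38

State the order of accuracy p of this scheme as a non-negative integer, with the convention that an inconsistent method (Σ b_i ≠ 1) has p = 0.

4

b = (47/135, -98/243, 1331/46170, 39/38)
c = (0, 3/2, 30/11, 1)
Ac = (0, 0, -405/484, 29/156)
Σ b_i: 47/135·1 + (-98/243)·1 + 1331/46170·1 + 39/38·1 = 1 ✓
b·c: (-98/243)·3/2 + 1331/46170·30/11 + 39/38·1 = 1/2 ✓
b·c²: (-98/243)·9/4 + 1331/46170·900/121 + 39/38·1 = 1/3 ✓
b·Ac: 1331/46170·(-405/484) + 39/38·29/156 = 1/6 ✓
b·c³: (-98/243)·27/8 + 1331/46170·27000/1331 + 39/38·1 = 1/4 ✓
b·(c∘Ac): 1331/46170·(-6075/2662) + 39/38·29/156 = 1/8 ✓
b·Ac²: 1331/46170·(-1215/968) + 39/38·109/936 = 1/12 ✓
b·A²c: 39/38·19/468 = 1/24 ✓; 4 stages ⇒ order 4.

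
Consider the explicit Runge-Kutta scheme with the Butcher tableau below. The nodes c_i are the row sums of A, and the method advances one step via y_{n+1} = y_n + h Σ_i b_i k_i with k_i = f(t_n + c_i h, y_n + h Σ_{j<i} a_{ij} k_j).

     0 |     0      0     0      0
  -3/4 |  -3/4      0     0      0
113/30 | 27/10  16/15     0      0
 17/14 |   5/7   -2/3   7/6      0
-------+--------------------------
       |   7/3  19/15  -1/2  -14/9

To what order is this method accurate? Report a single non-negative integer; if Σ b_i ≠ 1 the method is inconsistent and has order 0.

0

b = (7/3, 19/15, -1/2, -14/9)
c = (0, -3/4, 113/30, 17/14)
Ac = (0, 0, -4/5, 881/180)
Σ b_i: 7/3·1 + 19/15·1 + (-1/2)·1 + (-14/9)·1 = 139/90 ≠ 1 ⇒ order 0.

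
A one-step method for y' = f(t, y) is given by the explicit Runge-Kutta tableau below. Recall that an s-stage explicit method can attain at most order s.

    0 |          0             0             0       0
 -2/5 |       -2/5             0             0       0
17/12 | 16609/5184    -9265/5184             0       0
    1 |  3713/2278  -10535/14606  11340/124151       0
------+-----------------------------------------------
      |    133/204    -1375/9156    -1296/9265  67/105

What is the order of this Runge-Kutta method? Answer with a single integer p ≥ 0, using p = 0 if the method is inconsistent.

b = (133/204, -1375/9156, -1296/9265, 67/105)
c = (0, -2/5, 17/12, 1)
Ac = (0, 0, 1853/2592, 28/67)
Σ b_i: 133/204·1 + (-1375/9156)·1 + (-1296/9265)·1 + 67/105·1 = 1 ✓
b·c: (-1375/9156)·(-2/5) + (-1296/9265)·17/12 + 67/105·1 = 1/2 ✓
b·c²: (-1375/9156)·4/25 + (-1296/9265)·289/144 + 67/105·1 = 1/3 ✓
b·Ac: (-1296/9265)·1853/2592 + 67/105·28/67 = 1/6 ✓
b·c³: (-1375/9156)·(-8/125) + (-1296/9265)·4913/1728 + 67/105·1 = 1/4 ✓
b·(c∘Ac): (-1296/9265)·31501/31104 + 67/105·28/67 = 1/8 ✓
b·Ac²: (-1296/9265)·(-1853/6480) + 67/105·91/1340 = 1/12 ✓
b·A²c: 67/105·35/536 = 1/24 ✓; 4 stages ⇒ order 4.

4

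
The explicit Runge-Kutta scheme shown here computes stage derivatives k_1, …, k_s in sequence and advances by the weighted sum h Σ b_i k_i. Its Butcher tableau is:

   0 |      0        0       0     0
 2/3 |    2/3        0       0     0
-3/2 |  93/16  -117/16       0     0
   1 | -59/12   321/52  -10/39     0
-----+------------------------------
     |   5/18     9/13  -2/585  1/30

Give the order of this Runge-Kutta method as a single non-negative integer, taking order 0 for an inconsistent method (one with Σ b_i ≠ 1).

4

b = (5/18, 9/13, -2/585, 1/30)
c = (0, 2/3, -3/2, 1)
Ac = (0, 0, -39/8, 9/2)
Σ b_i: 5/18·1 + 9/13·1 + (-2/585)·1 + 1/30·1 = 1 ✓
b·c: 9/13·2/3 + (-2/585)·(-3/2) + 1/30·1 = 1/2 ✓
b·c²: 9/13·4/9 + (-2/585)·9/4 + 1/30·1 = 1/3 ✓
b·Ac: (-2/585)·(-39/8) + 1/30·9/2 = 1/6 ✓
b·c³: 9/13·8/27 + (-2/585)·(-27/8) + 1/30·1 = 1/4 ✓
b·(c∘Ac): (-2/585)·117/16 + 1/30·9/2 = 1/8 ✓
b·Ac²: (-2/585)·(-13/4) + 1/30·13/6 = 1/12 ✓
b·A²c: 1/30·5/4 = 1/24 ✓; 4 stages ⇒ order 4.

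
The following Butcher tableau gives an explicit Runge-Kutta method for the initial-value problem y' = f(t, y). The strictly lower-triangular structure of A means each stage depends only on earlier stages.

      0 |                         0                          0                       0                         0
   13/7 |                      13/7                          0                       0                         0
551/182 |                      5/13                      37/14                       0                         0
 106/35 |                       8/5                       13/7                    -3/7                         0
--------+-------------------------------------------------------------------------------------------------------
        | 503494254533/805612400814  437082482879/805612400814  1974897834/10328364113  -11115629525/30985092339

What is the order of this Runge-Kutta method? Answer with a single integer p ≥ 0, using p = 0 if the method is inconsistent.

3

b = (503494254533/805612400814, 437082482879/805612400814, 1974897834/10328364113, -11115629525/30985092339)
c = (0, 13/7, 551/182, 106/35)
Ac = (0, 0, 481/98, 2741/1274)
Σ b_i: 503494254533/805612400814·1 + 437082482879/805612400814·1 + 1974897834/10328364113·1 + (-11115629525/30985092339)·1 = 1 ✓
b·c: 437082482879/805612400814·13/7 + 1974897834/10328364113·551/182 + (-11115629525/30985092339)·106/35 = 1/2 ✓
b·c²: 437082482879/805612400814·169/49 + 1974897834/10328364113·303601/33124 + (-11115629525/30985092339)·11236/1225 = 1/3 ✓
b·Ac: 1974897834/10328364113·481/98 + (-11115629525/30985092339)·2741/1274 = 1/6 ✓
b·c³: 437082482879/805612400814·2197/343 + 1974897834/10328364113·167284151/6028568 + (-11115629525/30985092339)·1191016/42875 = -155849693602777/131583358799620 ≠ 1/4 ⇒ order 3.
b·(c∘Ac): 1974897834/10328364113·20387/1372 + (-11115629525/30985092339)·145273/22295 = 1529597610661/3036539049222 ≠ 1/8
b·Ac²: 1974897834/10328364113·6253/686 + (-11115629525/30985092339)·574369/231868 = 67444501621333/78950015279772 ≠ 1/12
b·A²c: (-11115629525/30985092339)·(-1443/686) = 763802543075/1012179683074 ≠ 1/24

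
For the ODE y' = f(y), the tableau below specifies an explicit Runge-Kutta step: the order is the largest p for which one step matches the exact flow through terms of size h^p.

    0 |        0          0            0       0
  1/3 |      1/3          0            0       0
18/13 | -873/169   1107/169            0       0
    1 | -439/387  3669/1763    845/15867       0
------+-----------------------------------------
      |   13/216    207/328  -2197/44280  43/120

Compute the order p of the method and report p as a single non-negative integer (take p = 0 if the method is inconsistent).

4

b = (13/216, 207/328, -2197/44280, 43/120)
c = (0, 1/3, 18/13, 1)
Ac = (0, 0, 369/169, 33/43)
Σ b_i: 13/216·1 + 207/328·1 + (-2197/44280)·1 + 43/120·1 = 1 ✓
b·c: 207/328·1/3 + (-2197/44280)·18/13 + 43/120·1 = 1/2 ✓
b·c²: 207/328·1/9 + (-2197/44280)·324/169 + 43/120·1 = 1/3 ✓
b·Ac: (-2197/44280)·369/169 + 43/120·33/43 = 1/6 ✓
b·c³: 207/328·1/27 + (-2197/44280)·5832/2197 + 43/120·1 = 1/4 ✓
b·(c∘Ac): (-2197/44280)·6642/2197 + 43/120·33/43 = 1/8 ✓
b·Ac²: (-2197/44280)·123/169 + 43/120·1/3 = 1/12 ✓
b·A²c: 43/120·5/43 = 1/24 ✓; 4 stages ⇒ order 4.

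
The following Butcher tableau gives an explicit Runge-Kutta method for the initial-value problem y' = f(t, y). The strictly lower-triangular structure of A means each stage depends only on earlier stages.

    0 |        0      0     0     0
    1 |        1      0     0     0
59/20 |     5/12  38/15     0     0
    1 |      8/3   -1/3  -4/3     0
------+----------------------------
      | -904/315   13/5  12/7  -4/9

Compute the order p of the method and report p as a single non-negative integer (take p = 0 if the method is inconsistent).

b = (-904/315, 13/5, 12/7, -4/9)
c = (0, 1, 59/20, 1)
Ac = (0, 0, 38/15, -64/15)
Σ b_i: (-904/315)·1 + 13/5·1 + 12/7·1 + (-4/9)·1 = 1 ✓
b·c: 13/5·1 + 12/7·59/20 + (-4/9)·1 = 2272/315 ≠ 1/2 ⇒ order 1.

1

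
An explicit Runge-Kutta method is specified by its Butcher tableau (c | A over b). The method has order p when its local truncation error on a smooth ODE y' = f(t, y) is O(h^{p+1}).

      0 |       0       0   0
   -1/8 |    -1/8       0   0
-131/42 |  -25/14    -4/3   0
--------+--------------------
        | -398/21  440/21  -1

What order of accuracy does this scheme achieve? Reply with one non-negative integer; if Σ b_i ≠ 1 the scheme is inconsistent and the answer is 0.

b = (-398/21, 440/21, -1)
c = (0, -1/8, -131/42)
Ac = (0, 0, 1/6)
Σ b_i: (-398/21)·1 + 440/21·1 + (-1)·1 = 1 ✓
b·c: 440/21·(-1/8) + (-1)·(-131/42) = 1/2 ✓
b·c²: 440/21·1/64 + (-1)·17161/1764 = -33167/3528 ≠ 1/3 ⇒ order 2.
b·Ac: (-1)·1/6 = -1/6 ≠ 1/6

2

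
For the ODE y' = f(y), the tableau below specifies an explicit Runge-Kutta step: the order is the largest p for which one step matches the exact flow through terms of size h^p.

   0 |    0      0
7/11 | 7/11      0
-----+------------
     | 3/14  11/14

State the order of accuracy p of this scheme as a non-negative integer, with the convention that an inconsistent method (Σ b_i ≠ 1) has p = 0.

2

b = (3/14, 11/14)
c = (0, 7/11)
Σ b_i: 3/14·1 + 11/14·1 = 1 ✓
b·c: 11/14·7/11 = 1/2 ✓; 2 stages ⇒ order 2.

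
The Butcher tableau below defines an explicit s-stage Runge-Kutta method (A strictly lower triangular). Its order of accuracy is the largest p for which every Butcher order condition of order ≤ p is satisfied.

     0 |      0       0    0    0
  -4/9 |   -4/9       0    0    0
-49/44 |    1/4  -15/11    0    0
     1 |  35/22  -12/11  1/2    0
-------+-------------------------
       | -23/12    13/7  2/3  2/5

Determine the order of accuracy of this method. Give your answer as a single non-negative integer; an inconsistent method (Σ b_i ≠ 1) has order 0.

0

b = (-23/12, 13/7, 2/3, 2/5)
c = (0, -4/9, -49/44, 1)
Ac = (0, 0, 20/33, -19/264)
Σ b_i: (-23/12)·1 + 13/7·1 + 2/3·1 + 2/5·1 = 141/140 ≠ 1 ⇒ order 0.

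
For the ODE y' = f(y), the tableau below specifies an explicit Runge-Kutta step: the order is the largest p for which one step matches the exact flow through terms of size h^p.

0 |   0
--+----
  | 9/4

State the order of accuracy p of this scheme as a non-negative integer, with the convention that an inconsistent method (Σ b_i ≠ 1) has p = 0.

0

b = (9/4)
c = (0)
Σ b_i: 9/4·1 = 9/4 ≠ 1 ⇒ order 0.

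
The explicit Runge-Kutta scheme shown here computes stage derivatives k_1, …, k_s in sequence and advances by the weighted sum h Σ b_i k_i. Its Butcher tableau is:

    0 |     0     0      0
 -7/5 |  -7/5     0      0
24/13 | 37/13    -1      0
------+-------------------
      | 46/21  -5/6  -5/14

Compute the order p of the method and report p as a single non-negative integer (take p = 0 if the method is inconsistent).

b = (46/21, -5/6, -5/14)
c = (0, -7/5, 24/13)
Ac = (0, 0, 7/5)
Σ b_i: 46/21·1 + (-5/6)·1 + (-5/14)·1 = 1 ✓
b·c: (-5/6)·(-7/5) + (-5/14)·24/13 = 277/546 ≠ 1/2 ⇒ order 1.

1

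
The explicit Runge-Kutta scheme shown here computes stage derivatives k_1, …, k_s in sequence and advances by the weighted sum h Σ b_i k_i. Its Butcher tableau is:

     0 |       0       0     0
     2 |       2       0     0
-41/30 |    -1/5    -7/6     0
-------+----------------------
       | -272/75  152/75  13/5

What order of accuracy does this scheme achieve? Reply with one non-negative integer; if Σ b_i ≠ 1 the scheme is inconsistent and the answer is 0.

b = (-272/75, 152/75, 13/5)
c = (0, 2, -41/30)
Ac = (0, 0, -7/3)
Σ b_i: (-272/75)·1 + 152/75·1 + 13/5·1 = 1 ✓
b·c: 152/75·2 + 13/5·(-41/30) = 1/2 ✓
b·c²: 152/75·4 + 13/5·1681/900 = 58333/4500 ≠ 1/3 ⇒ order 2.
b·Ac: 13/5·(-7/3) = -91/15 ≠ 1/6

2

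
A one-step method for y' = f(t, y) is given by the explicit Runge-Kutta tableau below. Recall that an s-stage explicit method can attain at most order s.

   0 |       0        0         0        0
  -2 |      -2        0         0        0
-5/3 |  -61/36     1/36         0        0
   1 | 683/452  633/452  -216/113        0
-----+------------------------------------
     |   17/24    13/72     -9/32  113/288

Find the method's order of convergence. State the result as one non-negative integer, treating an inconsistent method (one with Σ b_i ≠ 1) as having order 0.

b = (17/24, 13/72, -9/32, 113/288)
c = (0, -2, -5/3, 1)
Ac = (0, 0, -1/18, 87/226)
Σ b_i: 17/24·1 + 13/72·1 + (-9/32)·1 + 113/288·1 = 1 ✓
b·c: 13/72·(-2) + (-9/32)·(-5/3) + 113/288·1 = 1/2 ✓
b·c²: 13/72·4 + (-9/32)·25/9 + 113/288·1 = 1/3 ✓
b·Ac: (-9/32)·(-1/18) + 113/288·87/226 = 1/6 ✓
b·c³: 13/72·(-8) + (-9/32)·(-125/27) + 113/288·1 = 1/4 ✓
b·(c∘Ac): (-9/32)·5/54 + 113/288·87/226 = 1/8 ✓
b·Ac²: (-9/32)·1/9 + 113/288·33/113 = 1/12 ✓
b·A²c: 113/288·12/113 = 1/24 ✓; 4 stages ⇒ order 4.

4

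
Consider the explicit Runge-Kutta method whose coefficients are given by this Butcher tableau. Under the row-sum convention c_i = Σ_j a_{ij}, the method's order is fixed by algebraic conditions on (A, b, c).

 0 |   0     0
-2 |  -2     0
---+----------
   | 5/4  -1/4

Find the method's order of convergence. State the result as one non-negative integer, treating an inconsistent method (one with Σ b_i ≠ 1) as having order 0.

b = (5/4, -1/4)
c = (0, -2)
Σ b_i: 5/4·1 + (-1/4)·1 = 1 ✓
b·c: (-1/4)·(-2) = 1/2 ✓; 2 stages ⇒ order 2.

2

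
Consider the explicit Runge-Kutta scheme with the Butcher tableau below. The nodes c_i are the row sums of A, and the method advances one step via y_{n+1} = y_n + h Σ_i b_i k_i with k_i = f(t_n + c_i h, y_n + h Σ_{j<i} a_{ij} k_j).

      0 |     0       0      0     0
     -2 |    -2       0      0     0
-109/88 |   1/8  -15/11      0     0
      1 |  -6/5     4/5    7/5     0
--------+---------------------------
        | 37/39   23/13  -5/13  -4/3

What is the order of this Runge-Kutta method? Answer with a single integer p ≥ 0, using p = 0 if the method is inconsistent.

b = (37/39, 23/13, -5/13, -4/3)
c = (0, -2, -109/88, 1)
Ac = (0, 0, 30/11, -1467/440)
Σ b_i: 37/39·1 + 23/13·1 + (-5/13)·1 + (-4/3)·1 = 1 ✓
b·c: 23/13·(-2) + (-5/13)·(-109/88) + (-4/3)·1 = -15085/3432 ≠ 1/2 ⇒ order 1.

1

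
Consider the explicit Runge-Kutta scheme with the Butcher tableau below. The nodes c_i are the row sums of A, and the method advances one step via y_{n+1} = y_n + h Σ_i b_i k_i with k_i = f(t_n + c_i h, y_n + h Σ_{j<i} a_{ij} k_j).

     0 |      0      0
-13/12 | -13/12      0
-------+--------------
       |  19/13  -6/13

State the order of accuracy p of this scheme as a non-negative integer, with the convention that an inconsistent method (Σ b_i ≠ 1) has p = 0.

2

b = (19/13, -6/13)
c = (0, -13/12)
Σ b_i: 19/13·1 + (-6/13)·1 = 1 ✓
b·c: (-6/13)·(-13/12) = 1/2 ✓; 2 stages ⇒ order 2.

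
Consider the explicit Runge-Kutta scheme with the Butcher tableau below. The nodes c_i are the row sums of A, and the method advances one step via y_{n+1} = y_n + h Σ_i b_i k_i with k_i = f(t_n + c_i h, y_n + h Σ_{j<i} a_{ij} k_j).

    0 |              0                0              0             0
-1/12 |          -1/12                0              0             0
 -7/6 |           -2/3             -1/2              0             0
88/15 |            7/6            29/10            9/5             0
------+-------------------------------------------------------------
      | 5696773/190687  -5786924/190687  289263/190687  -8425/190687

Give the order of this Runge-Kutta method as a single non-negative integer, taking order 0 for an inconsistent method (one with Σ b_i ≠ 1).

3

b = (5696773/190687, -5786924/190687, 289263/190687, -8425/190687)
c = (0, -1/12, -7/6, 88/15)
Ac = (0, 0, 1/24, -281/120)
Σ b_i: 5696773/190687·1 + (-5786924/190687)·1 + 289263/190687·1 + (-8425/190687)·1 = 1 ✓
b·c: (-5786924/190687)·(-1/12) + 289263/190687·(-7/6) + (-8425/190687)·88/15 = 1/2 ✓
b·c²: (-5786924/190687)·1/144 + 289263/190687·49/36 + (-8425/190687)·7744/225 = 1/3 ✓
b·Ac: 289263/190687·1/24 + (-8425/190687)·(-281/120) = 1/6 ✓
b·c³: (-5786924/190687)·(-1/1728) + 289263/190687·(-343/216) + (-8425/190687)·681472/3375 = -73959293/6537840 ≠ 1/4 ⇒ order 3.
b·(c∘Ac): 289263/190687·(-7/144) + (-8425/190687)·(-3091/225) = 14641831/27458928 ≠ 1/8
b·Ac²: 289263/190687·(-1/288) + (-8425/190687)·3557/1440 = -112193/980676 ≠ 1/12
b·A²c: (-8425/190687)·3/40 = -5055/1525496 ≠ 1/24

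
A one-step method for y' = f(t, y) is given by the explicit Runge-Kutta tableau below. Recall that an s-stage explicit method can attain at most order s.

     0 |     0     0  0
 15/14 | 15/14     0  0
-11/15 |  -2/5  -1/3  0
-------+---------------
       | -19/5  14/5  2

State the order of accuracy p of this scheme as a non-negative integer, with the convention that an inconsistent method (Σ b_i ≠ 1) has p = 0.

1

b = (-19/5, 14/5, 2)
c = (0, 15/14, -11/15)
Ac = (0, 0, -5/14)
Σ b_i: (-19/5)·1 + 14/5·1 + 2·1 = 1 ✓
b·c: 14/5·15/14 + 2·(-11/15) = 23/15 ≠ 1/2 ⇒ order 1.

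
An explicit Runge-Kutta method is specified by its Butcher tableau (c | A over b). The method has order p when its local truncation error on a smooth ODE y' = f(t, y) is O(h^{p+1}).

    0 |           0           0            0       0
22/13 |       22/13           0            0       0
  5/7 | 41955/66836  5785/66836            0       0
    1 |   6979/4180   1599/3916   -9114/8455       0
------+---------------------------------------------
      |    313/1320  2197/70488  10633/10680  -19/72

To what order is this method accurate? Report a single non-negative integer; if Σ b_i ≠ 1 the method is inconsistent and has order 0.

4

b = (313/1320, 2197/70488, 10633/10680, -19/72)
c = (0, 22/13, 5/7, 1)
Ac = (0, 0, 445/3038, -3/38)
Σ b_i: 313/1320·1 + 2197/70488·1 + 10633/10680·1 + (-19/72)·1 = 1 ✓
b·c: 2197/70488·22/13 + 10633/10680·5/7 + (-19/72)·1 = 1/2 ✓
b·c²: 2197/70488·484/169 + 10633/10680·25/49 + (-19/72)·1 = 1/3 ✓
b·Ac: 10633/10680·445/3038 + (-19/72)·(-3/38) = 1/6 ✓
b·c³: 2197/70488·10648/2197 + 10633/10680·125/343 + (-19/72)·1 = 1/4 ✓
b·(c∘Ac): 10633/10680·2225/21266 + (-19/72)·(-3/38) = 1/8 ✓
b·Ac²: 10633/10680·4895/19747 + (-19/72)·153/247 = 1/12 ✓
b·A²c: (-19/72)·(-3/19) = 1/24 ✓; 4 stages ⇒ order 4.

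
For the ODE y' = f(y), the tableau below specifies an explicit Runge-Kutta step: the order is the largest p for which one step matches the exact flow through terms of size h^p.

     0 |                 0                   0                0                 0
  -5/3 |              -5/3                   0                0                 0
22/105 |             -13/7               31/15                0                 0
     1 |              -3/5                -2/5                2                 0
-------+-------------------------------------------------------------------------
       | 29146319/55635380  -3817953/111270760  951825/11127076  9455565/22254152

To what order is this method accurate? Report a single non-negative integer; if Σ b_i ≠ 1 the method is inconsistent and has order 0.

3

b = (29146319/55635380, -3817953/111270760, 951825/11127076, 9455565/22254152)
c = (0, -5/3, 22/105, 1)
Ac = (0, 0, -31/9, 38/35)
Σ b_i: 29146319/55635380·1 + (-3817953/111270760)·1 + 951825/11127076·1 + 9455565/22254152·1 = 1 ✓
b·c: (-3817953/111270760)·(-5/3) + 951825/11127076·22/105 + 9455565/22254152·1 = 1/2 ✓
b·c²: (-3817953/111270760)·25/9 + 951825/11127076·484/11025 + 9455565/22254152·1 = 1/3 ✓
b·Ac: 951825/11127076·(-31/9) + 9455565/22254152·38/35 = 1/6 ✓
b·c³: (-3817953/111270760)·(-125/27) + 951825/11127076·10648/1157625 + 9455565/22254152·1 = 73171219/125179605 ≠ 1/4 ⇒ order 3.
b·(c∘Ac): 951825/11127076·(-682/945) + 9455565/22254152·38/35 = 40014859/100143684 ≠ 1/8
b·Ac²: 951825/11127076·155/27 + 9455565/22254152·(-11282/11025) = 49312489/876257235 ≠ 1/12
b·A²c: 9455565/22254152·(-62/9) = -97707505/33381228 ≠ 1/24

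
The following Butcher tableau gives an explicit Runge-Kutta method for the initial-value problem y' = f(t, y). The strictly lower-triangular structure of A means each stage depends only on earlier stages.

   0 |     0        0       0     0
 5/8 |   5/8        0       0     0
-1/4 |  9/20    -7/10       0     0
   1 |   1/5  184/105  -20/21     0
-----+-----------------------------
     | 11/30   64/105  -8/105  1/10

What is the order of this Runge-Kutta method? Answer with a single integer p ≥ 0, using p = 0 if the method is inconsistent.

4

b = (11/30, 64/105, -8/105, 1/10)
c = (0, 5/8, -1/4, 1)
Ac = (0, 0, -7/16, 4/3)
Σ b_i: 11/30·1 + 64/105·1 + (-8/105)·1 + 1/10·1 = 1 ✓
b·c: 64/105·5/8 + (-8/105)·(-1/4) + 1/10·1 = 1/2 ✓
b·c²: 64/105·25/64 + (-8/105)·1/16 + 1/10·1 = 1/3 ✓
b·Ac: (-8/105)·(-7/16) + 1/10·4/3 = 1/6 ✓
b·c³: 64/105·125/512 + (-8/105)·(-1/64) + 1/10·1 = 1/4 ✓
b·(c∘Ac): (-8/105)·7/64 + 1/10·4/3 = 1/8 ✓
b·Ac²: (-8/105)·(-35/128) + 1/10·5/8 = 1/12 ✓
b·A²c: 1/10·5/12 = 1/24 ✓; 4 stages ⇒ order 4.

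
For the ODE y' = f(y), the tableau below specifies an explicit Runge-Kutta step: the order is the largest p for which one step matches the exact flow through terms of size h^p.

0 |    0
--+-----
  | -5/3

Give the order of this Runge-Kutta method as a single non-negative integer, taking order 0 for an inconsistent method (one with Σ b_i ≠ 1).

b = (-5/3)
c = (0)
Σ b_i: (-5/3)·1 = -5/3 ≠ 1 ⇒ order 0.

0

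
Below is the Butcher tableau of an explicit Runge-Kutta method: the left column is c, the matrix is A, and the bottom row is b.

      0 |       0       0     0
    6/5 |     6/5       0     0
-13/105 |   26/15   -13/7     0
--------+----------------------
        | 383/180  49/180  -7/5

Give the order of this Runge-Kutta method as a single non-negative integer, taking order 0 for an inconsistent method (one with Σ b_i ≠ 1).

b = (383/180, 49/180, -7/5)
c = (0, 6/5, -13/105)
Ac = (0, 0, -78/35)
Σ b_i: 383/180·1 + 49/180·1 + (-7/5)·1 = 1 ✓
b·c: 49/180·6/5 + (-7/5)·(-13/105) = 1/2 ✓
b·c²: 49/180·36/25 + (-7/5)·169/11025 = 2918/7875 ≠ 1/3 ⇒ order 2.
b·Ac: (-7/5)·(-78/35) = 78/25 ≠ 1/6

2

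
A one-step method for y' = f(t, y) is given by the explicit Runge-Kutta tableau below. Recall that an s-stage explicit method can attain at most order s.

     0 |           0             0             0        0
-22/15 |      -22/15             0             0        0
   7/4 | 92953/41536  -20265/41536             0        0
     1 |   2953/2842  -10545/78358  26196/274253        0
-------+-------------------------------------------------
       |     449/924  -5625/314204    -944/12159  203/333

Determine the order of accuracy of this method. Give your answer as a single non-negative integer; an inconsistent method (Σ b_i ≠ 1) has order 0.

b = (449/924, -5625/314204, -944/12159, 203/333)
c = (0, -22/15, 7/4, 1)
Ac = (0, 0, 1351/1888, 74/203)
Σ b_i: 449/924·1 + (-5625/314204)·1 + (-944/12159)·1 + 203/333·1 = 1 ✓
b·c: (-5625/314204)·(-22/15) + (-944/12159)·7/4 + 203/333·1 = 1/2 ✓
b·c²: (-5625/314204)·484/225 + (-944/12159)·49/16 + 203/333·1 = 1/3 ✓
b·Ac: (-944/12159)·1351/1888 + 203/333·74/203 = 1/6 ✓
b·c³: (-5625/314204)·(-10648/3375) + (-944/12159)·343/64 + 203/333·1 = 1/4 ✓
b·(c∘Ac): (-944/12159)·9457/7552 + 203/333·74/203 = 1/8 ✓
b·Ac²: (-944/12159)·(-14861/14160) + 203/333·37/12180 = 1/12 ✓
b·A²c: 203/333·111/1624 = 1/24 ✓; 4 stages ⇒ order 4.

4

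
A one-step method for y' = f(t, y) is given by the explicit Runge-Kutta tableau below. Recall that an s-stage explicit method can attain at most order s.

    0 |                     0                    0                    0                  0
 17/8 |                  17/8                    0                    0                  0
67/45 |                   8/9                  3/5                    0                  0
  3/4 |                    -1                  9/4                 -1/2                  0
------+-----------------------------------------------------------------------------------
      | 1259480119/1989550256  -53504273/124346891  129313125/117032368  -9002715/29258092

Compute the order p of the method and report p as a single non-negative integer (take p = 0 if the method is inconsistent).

b = (1259480119/1989550256, -53504273/124346891, 129313125/117032368, -9002715/29258092)
c = (0, 17/8, 67/45, 3/4)
Ac = (0, 0, 51/40, 5813/1440)
Σ b_i: 1259480119/1989550256·1 + (-53504273/124346891)·1 + 129313125/117032368·1 + (-9002715/29258092)·1 = 1 ✓
b·c: (-53504273/124346891)·17/8 + 129313125/117032368·67/45 + (-9002715/29258092)·3/4 = 1/2 ✓
b·c²: (-53504273/124346891)·289/64 + 129313125/117032368·4489/2025 + (-9002715/29258092)·9/16 = 1/3 ✓
b·Ac: 129313125/117032368·51/40 + (-9002715/29258092)·5813/1440 = 1/6 ✓
b·c³: (-53504273/124346891)·4913/512 + 129313125/117032368·300763/91125 + (-9002715/29258092)·27/64 = -61860301649/101115965952 ≠ 1/4 ⇒ order 3.
b·(c∘Ac): 129313125/117032368·1139/600 + (-9002715/29258092)·5813/1920 = 4366489147/3745035776 ≠ 1/8
b·Ac²: 129313125/117032368·867/320 + (-9002715/29258092)·4692433/518400 = 13173863297/63197478720 ≠ 1/12
b·A²c: (-9002715/29258092)·(-51/80) = 91827693/468129472 ≠ 1/24

3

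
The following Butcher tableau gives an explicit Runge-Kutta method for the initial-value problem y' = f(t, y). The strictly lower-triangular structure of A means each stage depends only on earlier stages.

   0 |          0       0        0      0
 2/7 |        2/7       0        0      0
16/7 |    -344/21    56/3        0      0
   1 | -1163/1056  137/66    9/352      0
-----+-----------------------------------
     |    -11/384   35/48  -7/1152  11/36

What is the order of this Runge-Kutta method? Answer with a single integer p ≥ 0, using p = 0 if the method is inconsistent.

4

b = (-11/384, 35/48, -7/1152, 11/36)
c = (0, 2/7, 16/7, 1)
Ac = (0, 0, 16/3, 43/66)
Σ b_i: (-11/384)·1 + 35/48·1 + (-7/1152)·1 + 11/36·1 = 1 ✓
b·c: 35/48·2/7 + (-7/1152)·16/7 + 11/36·1 = 1/2 ✓
b·c²: 35/48·4/49 + (-7/1152)·256/49 + 11/36·1 = 1/3 ✓
b·Ac: (-7/1152)·16/3 + 11/36·43/66 = 1/6 ✓
b·c³: 35/48·8/343 + (-7/1152)·4096/343 + 11/36·1 = 1/4 ✓
b·(c∘Ac): (-7/1152)·256/21 + 11/36·43/66 = 1/8 ✓
b·Ac²: (-7/1152)·32/21 + 11/36·10/33 = 1/12 ✓
b·A²c: 11/36·3/22 = 1/24 ✓; 4 stages ⇒ order 4.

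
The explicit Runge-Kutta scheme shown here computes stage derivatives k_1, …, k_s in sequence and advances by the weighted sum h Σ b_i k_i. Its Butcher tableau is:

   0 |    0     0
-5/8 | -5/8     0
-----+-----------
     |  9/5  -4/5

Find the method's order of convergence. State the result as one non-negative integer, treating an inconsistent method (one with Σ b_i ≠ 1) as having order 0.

2

b = (9/5, -4/5)
c = (0, -5/8)
Σ b_i: 9/5·1 + (-4/5)·1 = 1 ✓
b·c: (-4/5)·(-5/8) = 1/2 ✓; 2 stages ⇒ order 2.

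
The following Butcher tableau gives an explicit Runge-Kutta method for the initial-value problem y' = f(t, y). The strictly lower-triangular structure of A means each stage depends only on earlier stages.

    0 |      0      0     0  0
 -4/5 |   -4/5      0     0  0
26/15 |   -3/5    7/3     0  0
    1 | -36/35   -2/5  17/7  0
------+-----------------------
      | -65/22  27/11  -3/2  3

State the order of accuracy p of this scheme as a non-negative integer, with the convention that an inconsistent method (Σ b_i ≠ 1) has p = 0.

b = (-65/22, 27/11, -3/2, 3)
c = (0, -4/5, 26/15, 1)
Ac = (0, 0, -28/15, 2378/525)
Σ b_i: (-65/22)·1 + 27/11·1 + (-3/2)·1 + 3·1 = 1 ✓
b·c: 27/11·(-4/5) + (-3/2)·26/15 + 3·1 = -86/55 ≠ 1/2 ⇒ order 1.

1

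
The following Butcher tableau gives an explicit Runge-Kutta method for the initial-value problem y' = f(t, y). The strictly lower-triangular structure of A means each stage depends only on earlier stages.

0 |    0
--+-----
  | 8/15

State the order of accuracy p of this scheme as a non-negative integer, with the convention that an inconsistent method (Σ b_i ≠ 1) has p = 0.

0

b = (8/15)
c = (0)
Σ b_i: 8/15·1 = 8/15 ≠ 1 ⇒ order 0.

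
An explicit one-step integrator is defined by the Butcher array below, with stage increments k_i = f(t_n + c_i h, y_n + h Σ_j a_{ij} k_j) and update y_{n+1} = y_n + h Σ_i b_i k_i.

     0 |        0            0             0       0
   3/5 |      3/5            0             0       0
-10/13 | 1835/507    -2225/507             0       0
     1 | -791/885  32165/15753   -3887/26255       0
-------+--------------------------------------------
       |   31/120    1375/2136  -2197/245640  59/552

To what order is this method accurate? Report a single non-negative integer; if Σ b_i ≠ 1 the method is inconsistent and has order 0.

4

b = (31/120, 1375/2136, -2197/245640, 59/552)
c = (0, 3/5, -10/13, 1)
Ac = (0, 0, -445/169, 79/59)
Σ b_i: 31/120·1 + 1375/2136·1 + (-2197/245640)·1 + 59/552·1 = 1 ✓
b·c: 1375/2136·3/5 + (-2197/245640)·(-10/13) + 59/552·1 = 1/2 ✓
b·c²: 1375/2136·9/25 + (-2197/245640)·100/169 + 59/552·1 = 1/3 ✓
b·Ac: (-2197/245640)·(-445/169) + 59/552·79/59 = 1/6 ✓
b·c³: 1375/2136·27/125 + (-2197/245640)·(-1000/2197) + 59/552·1 = 1/4 ✓
b·(c∘Ac): (-2197/245640)·4450/2197 + 59/552·79/59 = 1/8 ✓
b·Ac²: (-2197/245640)·(-267/169) + 59/552·191/295 = 1/12 ✓
b·A²c: 59/552·23/59 = 1/24 ✓; 4 stages ⇒ order 4.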